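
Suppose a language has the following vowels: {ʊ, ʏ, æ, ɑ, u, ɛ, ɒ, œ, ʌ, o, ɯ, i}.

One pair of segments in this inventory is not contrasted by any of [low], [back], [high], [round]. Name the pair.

/ʊ/ (high back rounded lax vowel) and /u/ (high back rounded tense vowel) are both [-low], [+back], [+high], [+round], so none of the listed features separates them. (They do differ in [tense], which is not among the given features.) Every other pair in the inventory differs on at least one listed feature.

ʊ, u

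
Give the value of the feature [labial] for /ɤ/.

/ɤ/ is the mid back unrounded tense vowel, hence [−labial].

[−labial]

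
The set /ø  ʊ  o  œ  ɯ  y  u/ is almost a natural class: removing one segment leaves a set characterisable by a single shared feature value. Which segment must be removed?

ɯ

[round] groups all but one: /o, ʊ, ø, y, u, œ/ share [+round] while /ɯ/ (high back unrounded vowel) alone is [−round]. Removing any other segment would not leave a single-feature class that excludes it.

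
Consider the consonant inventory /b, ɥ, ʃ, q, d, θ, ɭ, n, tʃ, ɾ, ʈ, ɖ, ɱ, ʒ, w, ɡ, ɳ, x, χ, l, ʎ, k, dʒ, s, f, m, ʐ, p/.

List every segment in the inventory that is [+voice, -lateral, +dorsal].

ɥ, w, ɡ

Eliminate segments failing any feature: /b, d, n, ɾ, ɖ, ɱ, ʒ, ɳ, dʒ, m, ʐ/ are [-dorsal]; /ʃ, q, θ, tʃ, ʈ, x, χ, k, s, f, p/ are [-voice]; /ɭ, l, ʎ/ are [+lateral]. The remaining /ɥ, w, ɡ/ satisfy [+voice], [-lateral], [+dorsal].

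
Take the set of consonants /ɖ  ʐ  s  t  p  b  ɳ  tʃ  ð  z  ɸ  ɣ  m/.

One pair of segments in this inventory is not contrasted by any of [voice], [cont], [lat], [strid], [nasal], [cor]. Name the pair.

/ʐ/ (voiced retroflex fricative) and /z/ (voiced alveolar fricative) are both [+voice], [+continuant], [−lateral], [+strident], [−nasal], [+coronal], so none of the listed features separates them. (They do differ in [anterior], which is not among the given features.) Every other pair in the inventory differs on at least one listed feature.

ʐ, z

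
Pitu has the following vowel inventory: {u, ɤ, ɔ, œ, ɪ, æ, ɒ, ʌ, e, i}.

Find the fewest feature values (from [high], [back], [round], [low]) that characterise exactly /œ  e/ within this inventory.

[−high, −low, −back]

The class [−high], [−low], [−back] has exactly /œ, e/ as its extension in this inventory. No smaller conjunction from the listed features achieves this: [−low, −back] alone would also admit /ɪ, i/; [−high, −back] alone would also admit /æ/; [−high, −low] alone would also admit /ɤ, ɔ, ʌ/; and checking the remaining two-feature bundles turns up none with this extension.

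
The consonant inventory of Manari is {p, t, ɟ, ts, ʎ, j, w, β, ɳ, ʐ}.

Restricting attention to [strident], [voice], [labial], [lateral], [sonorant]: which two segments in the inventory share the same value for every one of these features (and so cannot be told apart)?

Both /j/ and /ɳ/ are [-strident], [+voice], [-labial], [-lateral], [+sonorant]. Since the list omits [nasal], [continuant] and [dorsal] — which do distinguish the palatal glide from the retroflex nasal — this pair collapses; all other pairs remain distinct.

j, ɳ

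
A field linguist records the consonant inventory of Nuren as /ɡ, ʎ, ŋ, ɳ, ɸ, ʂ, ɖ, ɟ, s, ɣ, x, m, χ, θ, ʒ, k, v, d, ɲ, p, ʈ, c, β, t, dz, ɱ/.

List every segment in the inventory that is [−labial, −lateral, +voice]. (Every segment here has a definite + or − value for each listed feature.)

ɡ, ŋ, ɳ, ɖ, ɟ, ɣ, ʒ, d, ɲ, dz

Checking each segment against [−labial], [−lateral], [+voice]: /ɡ/ (voiced velar stop), /ŋ/ (velar nasal), /ɳ/ (retroflex nasal), /ɖ/ (voiced retroflex stop), /ɟ/ (voiced palatal stop), /ɣ/ (voiced velar fricative), among others, satisfy every feature; every other segment in the inventory fails at least one.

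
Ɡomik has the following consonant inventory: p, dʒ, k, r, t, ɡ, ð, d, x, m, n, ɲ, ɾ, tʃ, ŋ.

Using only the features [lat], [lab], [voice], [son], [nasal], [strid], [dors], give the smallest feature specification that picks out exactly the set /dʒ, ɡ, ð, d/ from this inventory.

[−son, +voice]

The class [−sonorant], [+voice] has exactly /dʒ, ɡ, ð, d/ as its extension in this inventory. No smaller conjunction from the listed features achieves this: [+voice] alone would also admit /r, m, n, ɲ, …/; [−sonorant] alone would also admit /p, k, t, x, …/; and checking the remaining single features turns up none with this extension.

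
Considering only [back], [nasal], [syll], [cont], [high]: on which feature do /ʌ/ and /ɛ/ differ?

The two segments share [−nasal], [+syllabic], [+continuant], [−high]. The only feature from the list on which they differ: /ʌ/ is [+back] while /ɛ/ is [−back].

[back]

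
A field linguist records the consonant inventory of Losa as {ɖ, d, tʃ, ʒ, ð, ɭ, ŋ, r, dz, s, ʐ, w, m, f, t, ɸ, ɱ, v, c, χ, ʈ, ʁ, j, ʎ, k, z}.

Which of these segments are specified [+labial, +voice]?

w, m, ɱ, v

Eliminate segments failing any feature: /ɖ, d, tʃ, ʒ, ð, ɭ, ŋ, r, dz, s, ʐ, t, c, χ, ʈ, ʁ, j, ʎ, k, z/ are [−labial]; /f, ɸ/ are [−voice]. The remaining /w, m, ɱ, v/ satisfy [+labial], [+voice].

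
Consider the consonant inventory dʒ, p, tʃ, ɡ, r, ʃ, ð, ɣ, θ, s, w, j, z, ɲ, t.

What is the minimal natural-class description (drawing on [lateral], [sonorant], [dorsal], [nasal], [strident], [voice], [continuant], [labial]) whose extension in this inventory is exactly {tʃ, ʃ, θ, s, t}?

[-voice, -labial]

Every target segment is [-voice], [-labial]; each remaining inventory member fails at least one of these. Each conjunct is needed — [-labial] alone would also admit /dʒ, ɡ, r, ð, …/; [-voice] alone would also admit /p/ — and no other single listed feature has exactly this extension, so two is the minimum.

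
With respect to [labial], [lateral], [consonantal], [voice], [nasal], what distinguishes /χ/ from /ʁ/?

[voice]

/χ/ (voiceless uvular fricative) and /ʁ/ (voiced uvular fricative) agree on [-labial], [-lateral], [+consonantal], [-nasal]. They differ on [voice] (/χ/ [-], /ʁ/ [+]).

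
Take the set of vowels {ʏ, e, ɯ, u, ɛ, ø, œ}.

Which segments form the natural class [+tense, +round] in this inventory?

u, ø

Eliminate segments failing any feature: /ʏ, ɛ, œ/ are [-tense]; /e, ɯ/ are [-round]. The remaining /u, ø/ satisfy [+tense], [+round].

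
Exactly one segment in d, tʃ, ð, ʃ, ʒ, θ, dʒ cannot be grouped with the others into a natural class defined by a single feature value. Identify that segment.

d

[distributed] groups all but one: /tʃ, dʒ, ʒ, θ, ð, ʃ/ share [+distributed] while /d/ (voiced alveolar stop) alone is [-distributed]. Removing any other segment would not leave a single-feature class that excludes it.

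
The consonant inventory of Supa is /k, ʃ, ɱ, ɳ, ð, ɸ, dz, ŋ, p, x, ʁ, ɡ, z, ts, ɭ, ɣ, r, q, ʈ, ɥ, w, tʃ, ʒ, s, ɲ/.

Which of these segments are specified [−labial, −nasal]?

k, ʃ, ð, dz, x, ʁ, ɡ, z, ts, ɭ, ɣ, r, q, ʈ, tʃ, ʒ, s

Eliminate segments failing any feature: /ɱ, ɸ, p, ɥ, w/ are [+labial]; /ɳ, ŋ, ɲ/ are [+nasal]. The remaining /k, ʃ, ð, dz, x, ʁ, ɡ, z, ts, ɭ, ɣ, r, q, ʈ, tʃ, ʒ, s/ satisfy [−labial], [−nasal].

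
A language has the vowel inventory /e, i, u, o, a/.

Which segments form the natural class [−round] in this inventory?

e, i, a

The [−round] segments here are /e, i, a/; the remaining /u, o/ are [+round].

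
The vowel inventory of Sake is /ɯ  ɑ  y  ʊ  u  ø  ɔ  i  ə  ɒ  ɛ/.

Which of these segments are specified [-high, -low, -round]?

Among the inventory, the [-high] segments are /ɑ, ø, ɔ, ə, ɒ, ɛ/.
Then [-low] gives /ø, ɔ, ə, ɛ/.
Among these, [-round] leaves /ə, ɛ/.

ə, ɛ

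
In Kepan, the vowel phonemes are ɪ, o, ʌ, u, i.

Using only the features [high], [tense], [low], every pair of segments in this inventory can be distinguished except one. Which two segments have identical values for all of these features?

i, u

On the given features, /i/ and /u/ have an identical profile: [+high], [+tense], [−low]. No other two segments in the inventory coincide on all 3 features. (They do differ in [labial], [round] and [back], which are not among the given features.)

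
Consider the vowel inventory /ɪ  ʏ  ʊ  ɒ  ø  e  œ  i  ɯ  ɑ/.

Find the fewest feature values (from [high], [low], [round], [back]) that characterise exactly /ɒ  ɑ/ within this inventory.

[+low]

The target set is precisely the extension of [+low] in this inventory.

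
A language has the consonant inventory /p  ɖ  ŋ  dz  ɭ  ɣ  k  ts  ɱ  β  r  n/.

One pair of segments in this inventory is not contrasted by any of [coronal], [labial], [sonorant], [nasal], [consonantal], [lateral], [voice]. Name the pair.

ɖ, dz

Both /ɖ/ and /dz/ are [+coronal], [-labial], [-sonorant], [-nasal], [+consonantal], [-lateral], [+voice]. Since the list omits [strident], [delayed release] and [anterior] — which do distinguish the voiced retroflex stop from the voiced alveolar affricate — this pair collapses; all other pairs remain distinct.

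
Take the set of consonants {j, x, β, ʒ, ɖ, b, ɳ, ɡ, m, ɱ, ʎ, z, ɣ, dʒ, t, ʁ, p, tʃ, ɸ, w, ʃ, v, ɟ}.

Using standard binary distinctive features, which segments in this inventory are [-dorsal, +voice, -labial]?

ʒ, ɖ, ɳ, z, dʒ

Eliminate segments failing any feature: /j, x, ɡ, ʎ, ɣ, ʁ, w, ɟ/ are [+dorsal]; /β, b, m, ɱ, v/ are [+labial]; /t, p, tʃ, ɸ, ʃ/ are [-voice]. The remaining /ʒ, ɖ, ɳ, z, dʒ/ satisfy [-dorsal], [+voice], [-labial].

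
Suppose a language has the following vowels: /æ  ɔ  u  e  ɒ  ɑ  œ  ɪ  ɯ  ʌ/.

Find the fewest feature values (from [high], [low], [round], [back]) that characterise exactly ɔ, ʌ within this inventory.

/ɔ, ʌ/ are all [-high], [-low], [+back], and no other segment in the inventory matches all three values. Dropping any one of them over-generates: [-low, +back] alone would also admit /u, ɯ/; [-high, +back] alone would also admit /ɒ, ɑ/; [-high, -low] alone would also admit /e, œ/. No other combination of two listed features picks out exactly this set either, so fewer than three features will not do.

[-high, -low, +back]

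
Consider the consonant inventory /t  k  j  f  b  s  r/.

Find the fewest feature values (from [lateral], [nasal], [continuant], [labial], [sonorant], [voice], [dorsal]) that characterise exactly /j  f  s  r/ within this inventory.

/j, f, s, r/ are exactly the [+continuant] segments in the inventory, so a single feature suffices.

[+continuant]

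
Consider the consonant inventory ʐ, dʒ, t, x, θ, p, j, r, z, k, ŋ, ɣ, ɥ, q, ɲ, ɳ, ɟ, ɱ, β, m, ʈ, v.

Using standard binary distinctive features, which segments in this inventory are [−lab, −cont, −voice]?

t, k, q, ʈ

First, the [−labial] segments are /ʐ, dʒ, t, x, θ, j, r, z, k, ŋ, ɣ, q, ɲ, ɳ, ɟ, ʈ/.
Intersecting with [−continuant] gives /dʒ, t, k, ŋ, q, ɲ, ɳ, ɟ, ʈ/.
Of those, [−voice] leaves /t, k, q, ʈ/.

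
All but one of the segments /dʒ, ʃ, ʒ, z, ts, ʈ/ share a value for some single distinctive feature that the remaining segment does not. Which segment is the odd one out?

ʈ

The remaining segments after removing /ʈ/ share [+strident]; /ʈ/ (voiceless retroflex stop) is [−strident]. For every other candidate removal, the leftover set fails to share any single feature value that the removed segment lacks.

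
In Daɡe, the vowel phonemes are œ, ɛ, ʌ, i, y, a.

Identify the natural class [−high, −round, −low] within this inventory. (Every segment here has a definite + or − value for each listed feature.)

Among the inventory, the [−high] segments are /œ, ɛ, ʌ, a/.
Within that set, [−round] gives /ɛ, ʌ, a/.
Among these, [−low] leaves /ɛ, ʌ/.

ɛ, ʌ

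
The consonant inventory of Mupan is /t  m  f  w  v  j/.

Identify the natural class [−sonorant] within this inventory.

The [−sonorant] segments here are /t, f, v/; the remaining /m, w, j/ are [+sonorant].

t, f, v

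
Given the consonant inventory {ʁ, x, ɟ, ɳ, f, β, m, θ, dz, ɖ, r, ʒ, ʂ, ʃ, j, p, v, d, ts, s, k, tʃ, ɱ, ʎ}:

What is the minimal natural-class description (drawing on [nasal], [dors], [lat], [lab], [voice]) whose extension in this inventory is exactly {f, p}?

Every target segment is [-voice], [+labial]; each remaining inventory member fails at least one of these. Each conjunct is needed — [+labial] alone would also admit /β, m, v, ɱ/; [-voice] alone would also admit /x, θ, ʂ, ʃ, …/ — and no other single listed feature has exactly this extension, so two is the minimum.

[-voice, +lab]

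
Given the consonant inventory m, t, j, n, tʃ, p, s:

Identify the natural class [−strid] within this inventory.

m, t, j, n, p

The feature [strident] marks segments high-amplitude, high-frequency frication (the sibilants). In this inventory /m, t, j, n, p/ lack that property, so they are [−strident]; /tʃ, s/ are [+strident].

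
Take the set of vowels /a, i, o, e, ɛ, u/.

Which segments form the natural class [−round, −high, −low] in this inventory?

e, ɛ

First, the [−round] segments are /a, i, e, ɛ/.
Of those, [−high] gives /a, e, ɛ/.
Among these, [−low] leaves /e, ɛ/.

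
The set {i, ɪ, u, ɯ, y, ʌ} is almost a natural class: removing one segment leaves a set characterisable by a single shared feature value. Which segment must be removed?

ʌ

The remaining segments after removing /ʌ/ share [+high]; /ʌ/ (mid back unrounded lax vowel) is [-high]. For every other candidate removal, the leftover set fails to share any single feature value that the removed segment lacks.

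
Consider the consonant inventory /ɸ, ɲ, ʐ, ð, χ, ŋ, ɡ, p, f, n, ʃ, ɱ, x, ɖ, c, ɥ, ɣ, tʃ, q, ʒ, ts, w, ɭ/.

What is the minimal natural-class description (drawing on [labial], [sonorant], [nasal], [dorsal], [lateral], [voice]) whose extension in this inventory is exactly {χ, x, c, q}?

The class [-voice], [+dorsal] has exactly /χ, x, c, q/ as its extension in this inventory. No smaller conjunction from the listed features achieves this: [+dorsal] alone would also admit /ɲ, ŋ, ɡ, ɥ, …/; [-voice] alone would also admit /ɸ, p, f, ʃ, …/; and checking the remaining single features turns up none with this extension.

[-voice, +dorsal]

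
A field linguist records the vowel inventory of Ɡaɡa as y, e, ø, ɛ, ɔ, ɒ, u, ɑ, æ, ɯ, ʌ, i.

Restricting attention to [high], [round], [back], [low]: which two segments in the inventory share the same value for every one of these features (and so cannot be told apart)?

On the given features, /ɛ/ and /e/ have an identical profile: [−high], [−round], [−back], [−low]. No other two segments in the inventory coincide on all 4 features. (They do differ in [tense], which is not among the given features.)

ɛ, e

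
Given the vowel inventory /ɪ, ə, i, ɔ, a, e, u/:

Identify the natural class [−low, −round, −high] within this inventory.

Eliminate segments failing any feature: /ɪ, i/ are [+high]; /ɔ, u/ are [+round]; /a/ is [+low]. The remaining /ə, e/ satisfy [−low], [−round], [−high].

ə, e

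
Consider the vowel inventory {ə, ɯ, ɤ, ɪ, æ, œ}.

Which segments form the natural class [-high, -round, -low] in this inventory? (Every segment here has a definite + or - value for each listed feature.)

Checking each segment against [-high], [-round], [-low]: /ə/ (mid central vowel (schwa)), /ɤ/ (mid back unrounded tense vowel) satisfy every feature; every other segment in the inventory fails at least one.

ə, ɤ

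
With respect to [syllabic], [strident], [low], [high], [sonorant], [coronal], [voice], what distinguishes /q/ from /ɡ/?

The two segments share [−syllabic], [−strident], [−low], [−sonorant], [−coronal]. The only features from the list on which they differ: /q/ is [−voice] while /ɡ/ is [+voice]; /q/ is [−high] while /ɡ/ is [+high].

[voice], [high]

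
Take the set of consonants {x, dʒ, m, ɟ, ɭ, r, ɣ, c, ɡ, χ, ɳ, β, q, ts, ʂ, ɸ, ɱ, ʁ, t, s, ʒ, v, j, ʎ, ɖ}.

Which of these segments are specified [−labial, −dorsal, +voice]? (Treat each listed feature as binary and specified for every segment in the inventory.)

dʒ, ɭ, r, ɳ, ʒ, ɖ

Checking each segment against [−labial], [−dorsal], [+voice]: /dʒ/ (voiced postalveolar affricate), /ɭ/ (retroflex lateral approximant), /r/ (alveolar trill), /ɳ/ (retroflex nasal), /ʒ/ (voiced postalveolar fricative), /ɖ/ (voiced retroflex stop) satisfy every feature; every other segment in the inventory fails at least one.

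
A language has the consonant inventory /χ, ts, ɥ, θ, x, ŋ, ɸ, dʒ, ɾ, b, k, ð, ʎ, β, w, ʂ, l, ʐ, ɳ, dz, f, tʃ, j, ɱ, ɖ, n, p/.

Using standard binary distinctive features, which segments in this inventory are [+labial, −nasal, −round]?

The [+labial] segments are /ɥ, ɸ, b, β, w, f, ɱ, p/.
Intersecting with [−nasal] gives /ɥ, ɸ, b, β, w, f, p/.
Within that set, [−round] leaves /ɸ, b, β, f, p/.

ɸ, b, β, f, p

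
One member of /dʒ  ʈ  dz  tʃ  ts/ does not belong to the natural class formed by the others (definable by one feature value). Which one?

/ts, tʃ, dʒ, dz/ are all [+delayed release], but /ʈ/ (voiceless retroflex stop) is [-delayed release]. No other single segment can be removed to leave a set sharing one feature value that the removed segment lacks, so /ʈ/ is the odd one out.

ʈ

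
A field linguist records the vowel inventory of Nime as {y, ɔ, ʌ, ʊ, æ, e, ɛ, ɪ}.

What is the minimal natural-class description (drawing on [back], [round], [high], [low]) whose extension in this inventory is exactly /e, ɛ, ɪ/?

[−low, −back, −round]

Every target segment is [−low], [−back], [−round]; each remaining inventory member fails at least one of these. Each conjunct is needed — [−back, −round] alone would also admit /æ/; [−low, −round] alone would also admit /ʌ/; [−low, −back] alone would also admit /y/ — and no other combination of two listed features has exactly this extension, so three is the minimum.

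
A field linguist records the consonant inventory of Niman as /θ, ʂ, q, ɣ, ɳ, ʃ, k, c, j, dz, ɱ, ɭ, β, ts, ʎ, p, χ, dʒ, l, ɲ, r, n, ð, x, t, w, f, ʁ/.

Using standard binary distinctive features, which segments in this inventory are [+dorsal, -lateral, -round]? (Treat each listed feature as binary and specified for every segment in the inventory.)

Eliminate segments failing any feature: /θ, ʂ, ɳ, ʃ, dz, ɱ, ɭ, β, ts, p, dʒ, l, r, n, ð, t, f/ are [-dorsal]; /ʎ/ is [+lateral]; /w/ is [+round]. The remaining /q, ɣ, k, c, j, χ, ɲ, x, ʁ/ satisfy [+dorsal], [-lateral], [-round].

q, ɣ, k, c, j, χ, ɲ, x, ʁ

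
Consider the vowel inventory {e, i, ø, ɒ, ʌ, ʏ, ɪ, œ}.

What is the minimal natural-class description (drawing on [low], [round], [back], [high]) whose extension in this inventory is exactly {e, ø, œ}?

The class [−high], [−back] has exactly /e, ø, œ/ as its extension in this inventory. No smaller conjunction from the listed features achieves this: [−back] alone would also admit /i, ʏ, ɪ/; [−high] alone would also admit /ɒ, ʌ/; and checking the remaining single features turns up none with this extension.

[−high, −back]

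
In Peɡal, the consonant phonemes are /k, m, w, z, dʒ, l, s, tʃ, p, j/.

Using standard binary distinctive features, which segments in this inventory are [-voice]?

k, s, tʃ, p

The feature [voice] marks segments produced with vocal-fold vibration. In this inventory /k, s, tʃ, p/ lack that property, so they are [-voice]; /m, w, z, dʒ, l, j/ are [+voice].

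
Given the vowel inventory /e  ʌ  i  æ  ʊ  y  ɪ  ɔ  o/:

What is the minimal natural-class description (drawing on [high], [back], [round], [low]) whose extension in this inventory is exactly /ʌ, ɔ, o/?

[−high, +back]

Every target segment is [−high], [+back]; each remaining inventory member fails at least one of these. Each conjunct is needed — [+back] alone would also admit /ʊ/; [−high] alone would also admit /e, æ/ — and no other single listed feature has exactly this extension, so two is the minimum.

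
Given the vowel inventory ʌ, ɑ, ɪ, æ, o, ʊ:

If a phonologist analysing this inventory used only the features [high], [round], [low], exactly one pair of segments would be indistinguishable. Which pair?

æ, ɑ

/æ/ (low front unrounded vowel) and /ɑ/ (low back unrounded vowel) are both [-high], [-round], [+low], so none of the listed features separates them. (They do differ in [back], which is not among the given features.) Every other pair in the inventory differs on at least one listed feature.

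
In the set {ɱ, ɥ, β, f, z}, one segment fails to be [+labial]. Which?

z

/f, β, ɥ, ɱ/ are all [+labial]; /z/ (voiced alveolar fricative) is [−labial].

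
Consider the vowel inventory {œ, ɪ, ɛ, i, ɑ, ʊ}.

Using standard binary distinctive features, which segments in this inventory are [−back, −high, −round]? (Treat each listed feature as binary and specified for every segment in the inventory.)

ɛ

Eliminate segments failing any feature: /œ/ is [+round]; /ɪ, i/ are [+high]; /ɑ, ʊ/ are [+back]. The remaining /ɛ/ satisfy [−back], [−high], [−round].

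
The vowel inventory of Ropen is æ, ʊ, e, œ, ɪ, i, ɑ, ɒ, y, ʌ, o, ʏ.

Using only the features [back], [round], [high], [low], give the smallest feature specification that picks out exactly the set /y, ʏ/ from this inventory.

/y, ʏ/ are all [+high], [−back], [+round], and no other segment in the inventory matches all three values. Dropping any one of them over-generates: [−back, +round] alone would also admit /œ/; [+high, +round] alone would also admit /ʊ/; [+high, −back] alone would also admit /ɪ, i/. No other combination of two listed features picks out exactly this set either, so fewer than three features will not do.

[+high, −back, +round]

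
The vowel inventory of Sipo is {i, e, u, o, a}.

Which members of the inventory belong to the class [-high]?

e, o, a

The feature [high] marks segments produced with the tongue body raised. In this inventory /e, o, a/ lack that property, so they are [-high]; /i, u/ are [+high].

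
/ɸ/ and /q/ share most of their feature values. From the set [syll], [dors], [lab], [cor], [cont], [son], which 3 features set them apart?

/ɸ/ is the voiceless bilabial fricative and /q/ is the voiceless uvular stop. Both are [−syllabic], [−coronal], [−sonorant]. /ɸ/ is [+continuant] while /q/ is [−continuant]; /ɸ/ is [+labial] while /q/ is [−labial]; /ɸ/ is [−dorsal] while /q/ is [+dorsal], so the distinguishing features are [continuant], [labial], [dorsal].

[continuant], [labial], [dorsal]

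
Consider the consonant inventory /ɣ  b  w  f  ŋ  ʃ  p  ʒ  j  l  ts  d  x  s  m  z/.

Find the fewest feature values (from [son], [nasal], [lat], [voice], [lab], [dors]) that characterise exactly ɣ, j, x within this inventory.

Every target segment is [-nasal], [-labial], [+dorsal]; each remaining inventory member fails at least one of these. Each conjunct is needed — [-labial, +dorsal] alone would also admit /ŋ/; [-nasal, +dorsal] alone would also admit /w/; [-nasal, -labial] alone would also admit /ʃ, ʒ, l, ts, …/ — and no other combination of two listed features has exactly this extension, so three is the minimum.

[-nasal, -lab, +dors]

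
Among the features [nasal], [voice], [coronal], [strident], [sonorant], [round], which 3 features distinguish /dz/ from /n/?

[sonorant], [nasal], [strident]

The two segments share [+voice], [+coronal], [−round]. The only features from the list on which they differ: /dz/ is [−sonorant] while /n/ is [+sonorant]; /dz/ is [−nasal] while /n/ is [+nasal]; /dz/ is [+strident] while /n/ is [−strident].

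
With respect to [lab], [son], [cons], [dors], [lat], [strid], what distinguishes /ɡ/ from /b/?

/ɡ/ is the voiced velar stop and /b/ is the voiced bilabial stop. Both are [-sonorant], [+consonantal], [-lateral], [-strident]. /ɡ/ is [-labial] while /b/ is [+labial]; /ɡ/ is [+dorsal] while /b/ is [-dorsal], so the distinguishing features are [labial], [dorsal].

[labial], [dorsal]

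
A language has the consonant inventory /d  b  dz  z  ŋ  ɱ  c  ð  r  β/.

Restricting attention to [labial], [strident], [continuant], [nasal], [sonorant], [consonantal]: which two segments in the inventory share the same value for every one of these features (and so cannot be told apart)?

d, c

On the given features, /d/ and /c/ have an identical profile: [-labial], [-strident], [-continuant], [-nasal], [-sonorant], [+consonantal]. No other two segments in the inventory coincide on all 6 features. (They do differ in [voice] and [dorsal], which are not among the given features.)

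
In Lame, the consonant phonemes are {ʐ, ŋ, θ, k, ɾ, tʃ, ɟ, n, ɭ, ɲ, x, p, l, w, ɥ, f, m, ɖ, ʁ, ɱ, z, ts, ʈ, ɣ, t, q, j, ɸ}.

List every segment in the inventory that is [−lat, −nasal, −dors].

ʐ, θ, ɾ, tʃ, p, f, ɖ, z, ts, ʈ, t, ɸ

Checking each segment against [−lateral], [−nasal], [−dorsal]: /ʐ/ (voiced retroflex fricative), /θ/ (voiceless dental fricative), /ɾ/ (alveolar tap), /tʃ/ (voiceless postalveolar affricate), /p/ (voiceless bilabial stop), /f/ (voiceless labiodental fricative), among others, satisfy every feature; every other segment in the inventory fails at least one.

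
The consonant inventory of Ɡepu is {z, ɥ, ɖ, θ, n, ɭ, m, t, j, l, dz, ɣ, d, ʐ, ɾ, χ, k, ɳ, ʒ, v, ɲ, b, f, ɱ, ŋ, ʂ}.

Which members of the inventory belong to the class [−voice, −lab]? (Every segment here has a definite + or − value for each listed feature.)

θ, t, χ, k, ʂ

Eliminate segments failing any feature: /z, ɥ, ɖ, n, ɭ, m, j, l, dz, ɣ, d, ʐ, ɾ, ɳ, ʒ, v, ɲ, b, ɱ, ŋ/ are [+voice]; /f/ is [+labial]. The remaining /θ, t, χ, k, ʂ/ satisfy [−voice], [−labial].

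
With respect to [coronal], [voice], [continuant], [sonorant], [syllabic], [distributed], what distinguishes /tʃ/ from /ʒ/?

[voice], [continuant]

The two segments share [+coronal], [−sonorant], [−syllabic], [+distributed]. The only features from the list on which they differ: /tʃ/ is [−voice] while /ʒ/ is [+voice]; /tʃ/ is [−continuant] while /ʒ/ is [+continuant].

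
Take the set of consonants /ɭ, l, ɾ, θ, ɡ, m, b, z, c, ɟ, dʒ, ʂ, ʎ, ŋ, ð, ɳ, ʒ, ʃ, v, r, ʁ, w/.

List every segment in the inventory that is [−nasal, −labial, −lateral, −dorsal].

ɾ, θ, z, dʒ, ʂ, ð, ʒ, ʃ, r

Eliminate segments failing any feature: /ɭ, l, ʎ/ are [+lateral]; /ɡ, c, ɟ, ʁ/ are [+dorsal]; /m, ŋ, ɳ/ are [+nasal]; /b, v, w/ are [+labial]. The remaining /ɾ, θ, z, dʒ, ʂ, ð, ʒ, ʃ, r/ satisfy [−nasal], [−labial], [−lateral], [−dorsal].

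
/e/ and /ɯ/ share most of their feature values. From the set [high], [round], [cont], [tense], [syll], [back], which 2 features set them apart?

The two segments share [−round], [+continuant], [+tense], [+syllabic]. The only features from the list on which they differ: /e/ is [−high] while /ɯ/ is [+high]; /e/ is [−back] while /ɯ/ is [+back].

[high], [back]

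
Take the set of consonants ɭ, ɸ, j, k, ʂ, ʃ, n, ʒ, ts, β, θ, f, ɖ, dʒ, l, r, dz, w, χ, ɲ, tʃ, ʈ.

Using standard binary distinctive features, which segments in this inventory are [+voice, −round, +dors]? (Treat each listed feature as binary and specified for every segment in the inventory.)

j, ɲ

Checking each segment against [+voice], [−round], [+dorsal]: /j/ (palatal glide), /ɲ/ (palatal nasal) satisfy every feature; every other segment in the inventory fails at least one.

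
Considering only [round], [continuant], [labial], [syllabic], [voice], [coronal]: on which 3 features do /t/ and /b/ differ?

/t/ is the voiceless alveolar stop and /b/ is the voiced bilabial stop. Both are [-round], [-continuant], [-syllabic]. /t/ is [-voice] while /b/ is [+voice]; /t/ is [-labial] while /b/ is [+labial]; /t/ is [+coronal] while /b/ is [-coronal], so the distinguishing features are [voice], [labial], [coronal].

[voice], [labial], [coronal]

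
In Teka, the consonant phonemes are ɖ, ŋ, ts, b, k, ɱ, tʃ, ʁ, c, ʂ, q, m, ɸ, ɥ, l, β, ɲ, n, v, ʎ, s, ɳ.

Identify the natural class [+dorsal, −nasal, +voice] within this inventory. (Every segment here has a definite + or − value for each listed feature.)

Among the inventory, the [+dorsal] segments are /ŋ, k, ʁ, c, q, ɥ, ɲ, ʎ/.
Intersecting with [−nasal] gives /k, ʁ, c, q, ɥ, ʎ/.
Among these, [+voice] leaves /ʁ, ɥ, ʎ/.

ʁ, ɥ, ʎ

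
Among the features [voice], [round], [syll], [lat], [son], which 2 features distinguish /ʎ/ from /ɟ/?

/ʎ/ (palatal lateral approximant) and /ɟ/ (voiced palatal stop) agree on [+voice], [−round], [−syllabic]. They differ on [sonorant] (/ʎ/ [+], /ɟ/ [−]), [lateral] (/ʎ/ [+], /ɟ/ [−]).

[sonorant], [lateral]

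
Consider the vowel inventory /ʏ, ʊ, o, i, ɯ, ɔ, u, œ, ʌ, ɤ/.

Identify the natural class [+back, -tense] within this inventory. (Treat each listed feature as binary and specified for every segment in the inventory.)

Eliminate segments failing any feature: /ʏ, i, œ/ are [-back]; /o, ɯ, u, ɤ/ are [+tense]. The remaining /ʊ, ɔ, ʌ/ satisfy [+back], [-tense].

ʊ, ɔ, ʌ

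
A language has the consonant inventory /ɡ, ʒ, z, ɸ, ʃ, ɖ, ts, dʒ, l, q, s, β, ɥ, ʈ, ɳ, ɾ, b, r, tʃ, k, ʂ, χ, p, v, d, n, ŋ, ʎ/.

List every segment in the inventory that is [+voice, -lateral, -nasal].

The [+voice] segments are /ɡ, ʒ, z, ɖ, dʒ, l, β, ɥ, ɳ, ɾ, b, r, v, d, n, ŋ, ʎ/.
Then [-lateral] gives /ɡ, ʒ, z, ɖ, dʒ, β, ɥ, ɳ, ɾ, b, r, v, d, n, ŋ/.
Among these, [-nasal] leaves /ɡ, ʒ, z, ɖ, dʒ, β, ɥ, ɾ, b, r, v, d/.

ɡ, ʒ, z, ɖ, dʒ, β, ɥ, ɾ, b, r, v, d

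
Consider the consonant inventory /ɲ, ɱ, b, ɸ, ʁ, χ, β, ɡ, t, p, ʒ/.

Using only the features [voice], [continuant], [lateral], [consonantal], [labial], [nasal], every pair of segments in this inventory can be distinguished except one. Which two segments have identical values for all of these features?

ʁ, ʒ

On the given features, /ʁ/ and /ʒ/ have an identical profile: [+voice], [+continuant], [−lateral], [+consonantal], [−labial], [−nasal]. No other two segments in the inventory coincide on all 6 features. (They do differ in [coronal] and [dorsal], which are not among the given features.)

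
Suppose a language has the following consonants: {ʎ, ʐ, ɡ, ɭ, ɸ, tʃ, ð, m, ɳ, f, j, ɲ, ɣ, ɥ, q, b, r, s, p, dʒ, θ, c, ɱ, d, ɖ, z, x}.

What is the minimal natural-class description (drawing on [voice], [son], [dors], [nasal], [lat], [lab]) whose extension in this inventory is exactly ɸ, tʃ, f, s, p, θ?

The class [−voice], [−dorsal] has exactly /ɸ, tʃ, f, s, p, θ/ as its extension in this inventory. No smaller conjunction from the listed features achieves this: [−dorsal] alone would also admit /ʐ, ɭ, ð, m, …/; [−voice] alone would also admit /q, c, x/; and checking the remaining single features turns up none with this extension.

[−voice, −dors]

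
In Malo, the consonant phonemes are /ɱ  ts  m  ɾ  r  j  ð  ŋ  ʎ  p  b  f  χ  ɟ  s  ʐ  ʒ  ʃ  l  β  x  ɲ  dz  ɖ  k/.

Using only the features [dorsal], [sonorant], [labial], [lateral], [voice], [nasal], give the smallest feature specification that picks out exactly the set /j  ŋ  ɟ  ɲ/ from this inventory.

[+voice, −lateral, +dorsal]

The class [+voice], [−lateral], [+dorsal] has exactly /j, ŋ, ɟ, ɲ/ as its extension in this inventory. No smaller conjunction from the listed features achieves this: [−lateral, +dorsal] alone would also admit /χ, x, k/; [+voice, +dorsal] alone would also admit /ʎ/; [+voice, −lateral] alone would also admit /ɱ, m, ɾ, r, …/; and checking the remaining two-feature bundles turns up none with this extension.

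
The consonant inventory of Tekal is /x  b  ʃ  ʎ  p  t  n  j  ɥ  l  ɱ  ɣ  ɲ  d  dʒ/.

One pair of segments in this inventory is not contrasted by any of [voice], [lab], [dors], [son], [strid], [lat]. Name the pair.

/j/ (palatal glide) and /ɲ/ (palatal nasal) are both [+voice], [-labial], [+dorsal], [+sonorant], [-strident], [-lateral], so none of the listed features separates them. (They do differ in [nasal] and [continuant], which are not among the given features.) Every other pair in the inventory differs on at least one listed feature.

j, ɲ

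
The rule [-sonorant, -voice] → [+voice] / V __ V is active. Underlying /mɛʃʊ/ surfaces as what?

The only segment in the rule's environment that also matches [-sonorant, -voice] is /ʃ/. Applying [+voice] turns the voiceless postalveolar fricative into /ʒ/ (voiced postalveolar fricative), giving [mɛʒʊ].

[mɛʒʊ]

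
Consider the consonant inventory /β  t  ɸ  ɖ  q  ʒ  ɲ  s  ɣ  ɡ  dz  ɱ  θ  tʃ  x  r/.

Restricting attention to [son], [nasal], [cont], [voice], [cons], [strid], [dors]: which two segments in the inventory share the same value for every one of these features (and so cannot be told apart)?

ɸ, θ

Both /ɸ/ and /θ/ are [-sonorant], [-nasal], [+continuant], [-voice], [+consonantal], [-strident], [-dorsal]. Since the list omits [labial] and [coronal] — which do distinguish the voiceless bilabial fricative from the voiceless dental fricative — this pair collapses; all other pairs remain distinct.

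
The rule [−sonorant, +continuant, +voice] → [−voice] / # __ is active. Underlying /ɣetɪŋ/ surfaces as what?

[xetɪŋ]

The only segment in the rule's environment that also matches [−sonorant, +continuant, +voice] is /ɣ/. Applying [−voice] turns the voiced velar fricative into /x/ (voiceless velar fricative), giving [xetɪŋ].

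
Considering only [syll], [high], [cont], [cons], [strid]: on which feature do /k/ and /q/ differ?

[high]

The two segments share [−syllabic], [−continuant], [+consonantal], [−strident]. The only feature from the list on which they differ: /k/ is [+high] while /q/ is [−high].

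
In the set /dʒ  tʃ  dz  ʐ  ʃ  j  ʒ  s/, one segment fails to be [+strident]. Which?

/ʒ, tʃ, dʒ, dz, ʐ, ʃ, s/ are all [+strident]; /j/ (palatal glide) is [-strident].

j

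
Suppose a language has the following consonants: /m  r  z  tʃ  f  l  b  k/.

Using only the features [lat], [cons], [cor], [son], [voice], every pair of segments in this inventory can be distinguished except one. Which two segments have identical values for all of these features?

/k/ (voiceless velar stop) and /f/ (voiceless labiodental fricative) are both [-lateral], [+consonantal], [-coronal], [-sonorant], [-voice], so none of the listed features separates them. (They do differ in [continuant], [labial] and [dorsal], which are not among the given features.) Every other pair in the inventory differs on at least one listed feature.

k, f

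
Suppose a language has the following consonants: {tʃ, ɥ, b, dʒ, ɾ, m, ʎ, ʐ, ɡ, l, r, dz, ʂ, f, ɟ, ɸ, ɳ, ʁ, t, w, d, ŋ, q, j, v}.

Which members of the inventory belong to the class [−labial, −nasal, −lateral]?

tʃ, dʒ, ɾ, ʐ, ɡ, r, dz, ʂ, ɟ, ʁ, t, d, q, j

First, the [−labial] segments are /tʃ, dʒ, ɾ, ʎ, ʐ, ɡ, l, r, dz, ʂ, ɟ, ɳ, ʁ, t, d, ŋ, q, j/.
Within that set, [−nasal] gives /tʃ, dʒ, ɾ, ʎ, ʐ, ɡ, l, r, dz, ʂ, ɟ, ʁ, t, d, q, j/.
Then [−lateral] leaves /tʃ, dʒ, ɾ, ʐ, ɡ, r, dz, ʂ, ɟ, ʁ, t, d, q, j/.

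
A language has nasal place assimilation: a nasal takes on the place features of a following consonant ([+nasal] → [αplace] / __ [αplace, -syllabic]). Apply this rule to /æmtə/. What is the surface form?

[æntə]

/m/ sits before the [+coronal] consonant /t/, so it takes on [+coronal] and surfaces as /n/. The rest of the form is unaffected: [æntə].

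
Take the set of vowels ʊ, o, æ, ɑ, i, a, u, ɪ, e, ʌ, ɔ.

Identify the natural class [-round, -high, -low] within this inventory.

Checking each segment against [-round], [-high], [-low]: /e/ (mid front unrounded tense vowel), /ʌ/ (mid back unrounded lax vowel) satisfy every feature; every other segment in the inventory fails at least one.

e, ʌ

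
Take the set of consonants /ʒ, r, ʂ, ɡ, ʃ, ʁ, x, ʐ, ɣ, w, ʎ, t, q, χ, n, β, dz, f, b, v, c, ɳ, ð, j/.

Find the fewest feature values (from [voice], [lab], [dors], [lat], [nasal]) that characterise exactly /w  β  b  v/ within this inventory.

[+voice, +lab]

The class [+voice], [+labial] has exactly /w, β, b, v/ as its extension in this inventory. No smaller conjunction from the listed features achieves this: [+labial] alone would also admit /f/; [+voice] alone would also admit /ʒ, r, ɡ, ʁ, …/; and checking the remaining single features turns up none with this extension.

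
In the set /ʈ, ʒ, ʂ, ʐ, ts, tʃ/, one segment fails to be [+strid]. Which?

ʈ

Every segment except /ʈ/ is [+strident]. /ʈ/ (voiceless retroflex stop) is [-strident], so it is the exception.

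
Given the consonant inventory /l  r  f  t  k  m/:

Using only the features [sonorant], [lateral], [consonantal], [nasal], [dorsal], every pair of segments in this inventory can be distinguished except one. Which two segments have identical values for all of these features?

f, t

On the given features, /f/ and /t/ have an identical profile: [-sonorant], [-lateral], [+consonantal], [-nasal], [-dorsal]. No other two segments in the inventory coincide on all 5 features. (They do differ in [continuant], [labial] and [coronal], which are not among the given features.)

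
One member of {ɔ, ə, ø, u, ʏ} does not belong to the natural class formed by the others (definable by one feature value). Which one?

/u, ɔ, ø, ʏ/ are all [+round], but /ə/ (mid central vowel (schwa)) is [-round]. No other single segment can be removed to leave a set sharing one feature value that the removed segment lacks, so /ə/ is the odd one out.

ə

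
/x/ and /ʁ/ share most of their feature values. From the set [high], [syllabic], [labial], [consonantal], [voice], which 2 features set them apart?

/x/ (voiceless velar fricative) and /ʁ/ (voiced uvular fricative) agree on [−syllabic], [−labial], [+consonantal]. They differ on [voice] (/x/ [−], /ʁ/ [+]), [high] (/x/ [+], /ʁ/ [−]).

[voice], [high]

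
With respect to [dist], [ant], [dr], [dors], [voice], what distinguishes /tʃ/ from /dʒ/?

[voice]

/tʃ/ (voiceless postalveolar affricate) and /dʒ/ (voiced postalveolar affricate) agree on [+distributed], [−anterior], [+delayed release], [−dorsal]. They differ on [voice] (/tʃ/ [−], /dʒ/ [+]).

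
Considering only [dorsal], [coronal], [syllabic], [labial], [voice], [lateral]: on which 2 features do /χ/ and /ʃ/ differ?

[coronal], [dorsal]

/χ/ is the voiceless uvular fricative and /ʃ/ is the voiceless postalveolar fricative. Both are [-syllabic], [-labial], [-voice], [-lateral]. /χ/ is [-coronal] while /ʃ/ is [+coronal]; /χ/ is [+dorsal] while /ʃ/ is [-dorsal], so the distinguishing features are [coronal], [dorsal].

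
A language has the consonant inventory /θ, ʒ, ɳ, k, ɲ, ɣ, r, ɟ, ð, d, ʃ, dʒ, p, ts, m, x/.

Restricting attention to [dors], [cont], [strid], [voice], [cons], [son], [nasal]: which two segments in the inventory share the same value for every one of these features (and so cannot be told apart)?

m, ɳ

Both /m/ and /ɳ/ are [−dorsal], [−continuant], [−strident], [+voice], [+consonantal], [+sonorant], [+nasal]. Since the list omits [labial] and [coronal] — which do distinguish the bilabial nasal from the retroflex nasal — this pair collapses; all other pairs remain distinct.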